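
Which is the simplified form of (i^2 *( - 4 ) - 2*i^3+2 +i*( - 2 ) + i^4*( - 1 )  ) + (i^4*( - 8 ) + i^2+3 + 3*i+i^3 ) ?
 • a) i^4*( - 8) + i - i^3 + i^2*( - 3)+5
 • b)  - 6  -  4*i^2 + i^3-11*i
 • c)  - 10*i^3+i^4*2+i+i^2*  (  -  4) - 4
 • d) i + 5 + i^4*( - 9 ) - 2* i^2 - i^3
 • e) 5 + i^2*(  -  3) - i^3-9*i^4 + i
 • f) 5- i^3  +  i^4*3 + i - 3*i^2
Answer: e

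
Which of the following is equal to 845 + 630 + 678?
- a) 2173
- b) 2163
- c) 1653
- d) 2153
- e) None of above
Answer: d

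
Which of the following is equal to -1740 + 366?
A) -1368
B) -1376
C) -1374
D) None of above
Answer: C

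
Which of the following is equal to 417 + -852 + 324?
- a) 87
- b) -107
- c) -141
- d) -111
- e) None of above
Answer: d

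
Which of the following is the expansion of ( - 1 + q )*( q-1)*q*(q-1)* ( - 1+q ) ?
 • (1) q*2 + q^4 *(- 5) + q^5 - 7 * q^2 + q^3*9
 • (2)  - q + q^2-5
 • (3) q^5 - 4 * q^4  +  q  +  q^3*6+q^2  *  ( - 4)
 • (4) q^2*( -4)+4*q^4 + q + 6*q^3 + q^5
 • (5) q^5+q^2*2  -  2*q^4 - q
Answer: 3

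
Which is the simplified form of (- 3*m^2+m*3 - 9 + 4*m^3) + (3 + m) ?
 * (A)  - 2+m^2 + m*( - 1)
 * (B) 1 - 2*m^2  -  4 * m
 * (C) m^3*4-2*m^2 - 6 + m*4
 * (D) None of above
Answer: D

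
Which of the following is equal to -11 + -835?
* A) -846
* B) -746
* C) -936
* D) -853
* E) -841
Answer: A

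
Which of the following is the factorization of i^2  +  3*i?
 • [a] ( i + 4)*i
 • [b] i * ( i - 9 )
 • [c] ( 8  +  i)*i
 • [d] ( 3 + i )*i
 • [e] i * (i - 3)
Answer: d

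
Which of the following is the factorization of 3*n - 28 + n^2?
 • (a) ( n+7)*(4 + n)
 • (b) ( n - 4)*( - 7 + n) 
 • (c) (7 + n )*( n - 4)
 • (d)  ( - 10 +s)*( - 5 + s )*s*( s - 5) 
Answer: c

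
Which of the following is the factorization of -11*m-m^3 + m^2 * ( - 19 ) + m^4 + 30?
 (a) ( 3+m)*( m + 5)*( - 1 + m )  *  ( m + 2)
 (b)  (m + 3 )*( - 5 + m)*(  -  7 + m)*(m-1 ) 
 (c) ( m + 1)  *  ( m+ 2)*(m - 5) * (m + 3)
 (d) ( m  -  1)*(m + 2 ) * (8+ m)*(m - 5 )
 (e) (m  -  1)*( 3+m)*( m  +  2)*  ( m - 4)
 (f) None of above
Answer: f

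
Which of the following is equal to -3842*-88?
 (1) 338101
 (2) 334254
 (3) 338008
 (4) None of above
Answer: 4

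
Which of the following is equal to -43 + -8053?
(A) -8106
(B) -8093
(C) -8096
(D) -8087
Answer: C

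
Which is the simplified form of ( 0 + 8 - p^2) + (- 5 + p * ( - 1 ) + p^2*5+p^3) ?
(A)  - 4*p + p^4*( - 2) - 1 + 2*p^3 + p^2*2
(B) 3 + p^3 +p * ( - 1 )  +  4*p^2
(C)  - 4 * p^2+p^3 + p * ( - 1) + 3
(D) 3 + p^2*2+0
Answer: B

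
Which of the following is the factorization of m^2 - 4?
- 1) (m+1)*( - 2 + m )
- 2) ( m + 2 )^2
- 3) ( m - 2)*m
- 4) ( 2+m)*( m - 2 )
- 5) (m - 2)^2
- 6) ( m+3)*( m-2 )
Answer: 4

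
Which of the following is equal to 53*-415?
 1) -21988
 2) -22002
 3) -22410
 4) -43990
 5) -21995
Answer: 5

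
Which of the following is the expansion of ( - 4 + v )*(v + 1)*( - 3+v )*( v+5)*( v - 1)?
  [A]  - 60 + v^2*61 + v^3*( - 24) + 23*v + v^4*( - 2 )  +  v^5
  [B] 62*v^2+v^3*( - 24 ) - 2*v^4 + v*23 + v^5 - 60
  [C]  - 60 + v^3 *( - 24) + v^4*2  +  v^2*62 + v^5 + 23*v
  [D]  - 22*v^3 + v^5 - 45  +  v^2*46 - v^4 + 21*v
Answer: B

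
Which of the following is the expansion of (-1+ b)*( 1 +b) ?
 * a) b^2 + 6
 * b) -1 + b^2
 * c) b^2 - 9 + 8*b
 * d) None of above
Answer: b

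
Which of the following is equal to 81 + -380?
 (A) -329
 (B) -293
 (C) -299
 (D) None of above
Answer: C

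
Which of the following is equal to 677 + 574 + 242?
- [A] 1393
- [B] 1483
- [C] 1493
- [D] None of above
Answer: C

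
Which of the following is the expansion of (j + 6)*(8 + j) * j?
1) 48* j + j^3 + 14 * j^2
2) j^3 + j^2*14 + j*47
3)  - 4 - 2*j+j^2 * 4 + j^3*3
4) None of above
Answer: 1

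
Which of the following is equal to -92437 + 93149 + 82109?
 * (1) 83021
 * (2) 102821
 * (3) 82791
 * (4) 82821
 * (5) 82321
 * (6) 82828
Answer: 4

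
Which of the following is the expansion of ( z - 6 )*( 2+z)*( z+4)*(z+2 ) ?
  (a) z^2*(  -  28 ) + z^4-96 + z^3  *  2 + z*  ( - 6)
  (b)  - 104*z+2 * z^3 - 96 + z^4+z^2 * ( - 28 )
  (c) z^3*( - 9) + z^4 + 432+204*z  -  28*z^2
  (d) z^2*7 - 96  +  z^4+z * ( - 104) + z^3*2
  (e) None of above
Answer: b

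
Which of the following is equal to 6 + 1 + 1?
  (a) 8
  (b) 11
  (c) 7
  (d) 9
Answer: a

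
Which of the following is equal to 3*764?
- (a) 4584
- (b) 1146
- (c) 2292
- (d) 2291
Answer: c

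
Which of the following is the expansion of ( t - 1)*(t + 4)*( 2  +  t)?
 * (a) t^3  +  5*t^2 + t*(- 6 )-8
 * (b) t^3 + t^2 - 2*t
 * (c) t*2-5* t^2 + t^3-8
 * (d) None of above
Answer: d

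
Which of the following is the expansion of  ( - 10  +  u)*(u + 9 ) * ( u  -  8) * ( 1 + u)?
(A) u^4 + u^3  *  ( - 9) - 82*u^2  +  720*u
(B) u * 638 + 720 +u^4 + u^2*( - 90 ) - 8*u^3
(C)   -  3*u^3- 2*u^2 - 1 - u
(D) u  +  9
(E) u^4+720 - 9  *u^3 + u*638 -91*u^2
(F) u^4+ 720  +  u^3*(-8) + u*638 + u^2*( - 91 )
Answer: F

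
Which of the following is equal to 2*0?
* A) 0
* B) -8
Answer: A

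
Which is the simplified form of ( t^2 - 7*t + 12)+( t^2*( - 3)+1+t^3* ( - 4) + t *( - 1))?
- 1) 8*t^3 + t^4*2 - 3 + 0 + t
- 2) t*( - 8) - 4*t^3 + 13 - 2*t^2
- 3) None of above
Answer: 2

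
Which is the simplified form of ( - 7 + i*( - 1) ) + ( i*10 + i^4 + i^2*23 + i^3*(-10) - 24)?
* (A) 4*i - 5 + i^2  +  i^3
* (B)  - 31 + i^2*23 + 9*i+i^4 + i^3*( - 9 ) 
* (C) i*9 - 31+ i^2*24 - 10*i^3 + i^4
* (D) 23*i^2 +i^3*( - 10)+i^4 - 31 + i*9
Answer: D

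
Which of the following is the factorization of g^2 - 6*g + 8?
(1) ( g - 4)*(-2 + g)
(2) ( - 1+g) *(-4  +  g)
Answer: 1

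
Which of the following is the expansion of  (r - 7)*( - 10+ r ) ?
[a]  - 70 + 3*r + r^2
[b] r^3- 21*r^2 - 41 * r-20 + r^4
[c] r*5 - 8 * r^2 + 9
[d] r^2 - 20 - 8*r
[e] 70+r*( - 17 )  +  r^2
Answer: e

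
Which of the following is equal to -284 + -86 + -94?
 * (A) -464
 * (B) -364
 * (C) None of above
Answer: A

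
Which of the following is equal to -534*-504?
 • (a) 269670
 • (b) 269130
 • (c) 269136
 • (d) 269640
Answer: c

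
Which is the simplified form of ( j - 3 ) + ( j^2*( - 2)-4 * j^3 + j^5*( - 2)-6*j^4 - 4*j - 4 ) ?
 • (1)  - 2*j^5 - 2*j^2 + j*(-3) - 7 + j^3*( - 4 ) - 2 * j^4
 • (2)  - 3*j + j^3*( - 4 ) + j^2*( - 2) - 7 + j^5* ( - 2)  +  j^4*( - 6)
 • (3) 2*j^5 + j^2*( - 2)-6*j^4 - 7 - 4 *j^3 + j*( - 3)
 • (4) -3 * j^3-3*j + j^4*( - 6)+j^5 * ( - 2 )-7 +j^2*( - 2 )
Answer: 2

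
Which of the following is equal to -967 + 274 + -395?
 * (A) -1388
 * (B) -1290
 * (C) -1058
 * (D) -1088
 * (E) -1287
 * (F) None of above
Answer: D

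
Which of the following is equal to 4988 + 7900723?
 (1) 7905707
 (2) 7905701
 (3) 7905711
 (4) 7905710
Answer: 3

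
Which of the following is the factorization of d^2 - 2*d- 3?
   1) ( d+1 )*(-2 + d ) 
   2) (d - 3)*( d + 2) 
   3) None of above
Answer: 3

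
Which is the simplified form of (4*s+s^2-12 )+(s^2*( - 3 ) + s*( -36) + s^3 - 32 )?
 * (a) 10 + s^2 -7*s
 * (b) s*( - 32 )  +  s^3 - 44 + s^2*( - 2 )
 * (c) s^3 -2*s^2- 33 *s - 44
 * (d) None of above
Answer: b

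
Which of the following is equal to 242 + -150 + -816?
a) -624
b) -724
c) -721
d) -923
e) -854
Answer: b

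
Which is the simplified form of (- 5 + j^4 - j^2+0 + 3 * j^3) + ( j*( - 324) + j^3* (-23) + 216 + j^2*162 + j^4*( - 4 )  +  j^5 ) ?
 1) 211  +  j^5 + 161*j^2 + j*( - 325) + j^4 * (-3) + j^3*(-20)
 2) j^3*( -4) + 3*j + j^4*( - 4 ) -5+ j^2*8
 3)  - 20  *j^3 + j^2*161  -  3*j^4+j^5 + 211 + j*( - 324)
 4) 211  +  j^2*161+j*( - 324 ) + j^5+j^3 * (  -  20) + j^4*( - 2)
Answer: 3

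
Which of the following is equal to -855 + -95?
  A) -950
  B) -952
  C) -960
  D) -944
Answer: A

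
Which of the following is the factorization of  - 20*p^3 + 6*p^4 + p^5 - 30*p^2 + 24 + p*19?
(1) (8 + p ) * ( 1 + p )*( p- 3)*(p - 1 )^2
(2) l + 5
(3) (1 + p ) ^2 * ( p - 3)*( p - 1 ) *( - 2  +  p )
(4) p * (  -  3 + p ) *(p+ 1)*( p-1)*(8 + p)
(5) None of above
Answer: 5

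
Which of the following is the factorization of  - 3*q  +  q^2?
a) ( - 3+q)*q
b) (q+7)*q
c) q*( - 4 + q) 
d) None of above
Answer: a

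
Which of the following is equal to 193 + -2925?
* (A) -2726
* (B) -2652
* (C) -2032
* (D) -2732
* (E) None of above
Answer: D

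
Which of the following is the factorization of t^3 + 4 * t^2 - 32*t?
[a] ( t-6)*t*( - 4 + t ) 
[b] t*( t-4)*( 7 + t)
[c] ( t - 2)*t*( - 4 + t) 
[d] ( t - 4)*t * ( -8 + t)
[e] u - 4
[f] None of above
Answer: f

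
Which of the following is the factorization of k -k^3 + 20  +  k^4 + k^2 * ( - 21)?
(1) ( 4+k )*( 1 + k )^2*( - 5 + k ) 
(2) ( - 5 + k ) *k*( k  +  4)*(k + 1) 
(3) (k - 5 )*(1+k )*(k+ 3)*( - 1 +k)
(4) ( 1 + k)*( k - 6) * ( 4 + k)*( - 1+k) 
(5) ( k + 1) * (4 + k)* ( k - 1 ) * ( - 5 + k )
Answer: 5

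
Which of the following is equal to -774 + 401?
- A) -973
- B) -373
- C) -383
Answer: B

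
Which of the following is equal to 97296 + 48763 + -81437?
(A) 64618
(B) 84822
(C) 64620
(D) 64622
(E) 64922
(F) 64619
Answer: D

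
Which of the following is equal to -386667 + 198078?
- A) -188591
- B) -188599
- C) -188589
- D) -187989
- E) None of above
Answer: C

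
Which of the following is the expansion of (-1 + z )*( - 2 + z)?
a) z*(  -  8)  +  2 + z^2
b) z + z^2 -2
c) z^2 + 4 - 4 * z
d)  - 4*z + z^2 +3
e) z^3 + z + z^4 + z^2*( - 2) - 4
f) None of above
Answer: f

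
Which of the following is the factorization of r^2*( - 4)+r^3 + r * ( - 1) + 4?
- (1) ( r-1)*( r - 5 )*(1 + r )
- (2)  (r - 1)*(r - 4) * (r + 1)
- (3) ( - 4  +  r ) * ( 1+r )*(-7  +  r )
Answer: 2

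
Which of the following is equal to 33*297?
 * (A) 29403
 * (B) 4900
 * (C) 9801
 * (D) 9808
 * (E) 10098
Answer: C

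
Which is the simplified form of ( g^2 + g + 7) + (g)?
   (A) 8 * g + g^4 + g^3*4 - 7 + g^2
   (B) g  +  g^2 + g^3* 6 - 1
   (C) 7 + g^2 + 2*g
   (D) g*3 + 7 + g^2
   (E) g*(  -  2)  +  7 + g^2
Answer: C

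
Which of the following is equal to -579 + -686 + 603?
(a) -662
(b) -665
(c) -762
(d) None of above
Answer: a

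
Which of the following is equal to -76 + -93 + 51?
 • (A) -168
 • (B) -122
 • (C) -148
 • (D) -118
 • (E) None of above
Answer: D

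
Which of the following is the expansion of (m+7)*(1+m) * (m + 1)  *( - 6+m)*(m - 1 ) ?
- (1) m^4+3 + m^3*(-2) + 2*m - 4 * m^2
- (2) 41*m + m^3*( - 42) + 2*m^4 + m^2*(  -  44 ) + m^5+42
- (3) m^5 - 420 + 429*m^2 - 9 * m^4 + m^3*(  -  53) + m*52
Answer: 2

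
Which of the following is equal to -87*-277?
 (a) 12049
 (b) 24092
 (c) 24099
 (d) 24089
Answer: c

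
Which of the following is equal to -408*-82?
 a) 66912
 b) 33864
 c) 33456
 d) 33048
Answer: c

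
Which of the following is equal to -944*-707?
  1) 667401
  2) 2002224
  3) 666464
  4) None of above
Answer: 4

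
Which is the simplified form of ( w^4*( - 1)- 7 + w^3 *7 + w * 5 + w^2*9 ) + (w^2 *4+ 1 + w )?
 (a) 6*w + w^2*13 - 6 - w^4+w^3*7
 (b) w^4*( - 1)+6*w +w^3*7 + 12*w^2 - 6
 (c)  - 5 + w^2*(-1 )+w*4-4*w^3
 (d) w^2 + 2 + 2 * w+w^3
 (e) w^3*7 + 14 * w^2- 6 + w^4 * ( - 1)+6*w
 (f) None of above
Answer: a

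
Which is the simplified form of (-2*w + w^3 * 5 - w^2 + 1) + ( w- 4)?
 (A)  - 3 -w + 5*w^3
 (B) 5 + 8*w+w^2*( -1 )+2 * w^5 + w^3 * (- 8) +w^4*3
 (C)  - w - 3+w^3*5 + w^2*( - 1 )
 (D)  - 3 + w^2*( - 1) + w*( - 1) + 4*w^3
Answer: C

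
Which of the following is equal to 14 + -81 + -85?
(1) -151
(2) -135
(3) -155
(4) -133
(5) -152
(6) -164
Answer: 5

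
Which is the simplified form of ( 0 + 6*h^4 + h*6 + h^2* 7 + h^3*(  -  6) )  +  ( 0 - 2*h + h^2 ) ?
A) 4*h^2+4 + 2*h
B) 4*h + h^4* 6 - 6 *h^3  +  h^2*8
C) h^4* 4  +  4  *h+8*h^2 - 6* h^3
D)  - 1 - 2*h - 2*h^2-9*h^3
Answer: B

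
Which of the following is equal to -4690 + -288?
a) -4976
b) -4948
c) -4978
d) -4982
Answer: c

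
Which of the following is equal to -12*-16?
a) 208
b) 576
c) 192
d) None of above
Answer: c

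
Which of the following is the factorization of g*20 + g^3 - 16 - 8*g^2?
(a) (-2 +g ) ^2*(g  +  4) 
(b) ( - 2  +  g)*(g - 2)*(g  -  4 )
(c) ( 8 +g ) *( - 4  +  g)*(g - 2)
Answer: b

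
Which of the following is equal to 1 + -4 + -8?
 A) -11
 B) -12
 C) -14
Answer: A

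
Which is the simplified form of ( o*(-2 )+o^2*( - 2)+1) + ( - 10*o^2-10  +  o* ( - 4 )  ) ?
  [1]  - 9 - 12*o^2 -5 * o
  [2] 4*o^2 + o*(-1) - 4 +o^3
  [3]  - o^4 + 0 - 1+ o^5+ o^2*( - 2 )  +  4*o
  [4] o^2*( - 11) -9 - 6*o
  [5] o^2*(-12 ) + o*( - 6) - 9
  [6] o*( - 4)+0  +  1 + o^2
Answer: 5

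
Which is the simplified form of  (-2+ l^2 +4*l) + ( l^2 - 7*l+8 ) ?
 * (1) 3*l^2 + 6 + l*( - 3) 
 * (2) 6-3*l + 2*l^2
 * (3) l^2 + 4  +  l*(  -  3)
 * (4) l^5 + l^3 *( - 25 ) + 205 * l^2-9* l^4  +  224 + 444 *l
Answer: 2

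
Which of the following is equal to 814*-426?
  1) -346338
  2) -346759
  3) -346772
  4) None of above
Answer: 4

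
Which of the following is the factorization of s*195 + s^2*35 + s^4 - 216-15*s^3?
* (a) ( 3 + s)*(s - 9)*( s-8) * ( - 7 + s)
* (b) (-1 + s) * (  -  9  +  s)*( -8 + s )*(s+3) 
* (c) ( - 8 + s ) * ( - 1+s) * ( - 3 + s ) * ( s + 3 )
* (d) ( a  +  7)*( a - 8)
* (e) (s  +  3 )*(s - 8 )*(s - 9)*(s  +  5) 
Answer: b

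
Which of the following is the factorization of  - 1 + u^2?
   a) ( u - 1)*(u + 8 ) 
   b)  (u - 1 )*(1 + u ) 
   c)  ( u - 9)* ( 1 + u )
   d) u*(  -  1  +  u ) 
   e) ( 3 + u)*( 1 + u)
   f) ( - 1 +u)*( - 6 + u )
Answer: b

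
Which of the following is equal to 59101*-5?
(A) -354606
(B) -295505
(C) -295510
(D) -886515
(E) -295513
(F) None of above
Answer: B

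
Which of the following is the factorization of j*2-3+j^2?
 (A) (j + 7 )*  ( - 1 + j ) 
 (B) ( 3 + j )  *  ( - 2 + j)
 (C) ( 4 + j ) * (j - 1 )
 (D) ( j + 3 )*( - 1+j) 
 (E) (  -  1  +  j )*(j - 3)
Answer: D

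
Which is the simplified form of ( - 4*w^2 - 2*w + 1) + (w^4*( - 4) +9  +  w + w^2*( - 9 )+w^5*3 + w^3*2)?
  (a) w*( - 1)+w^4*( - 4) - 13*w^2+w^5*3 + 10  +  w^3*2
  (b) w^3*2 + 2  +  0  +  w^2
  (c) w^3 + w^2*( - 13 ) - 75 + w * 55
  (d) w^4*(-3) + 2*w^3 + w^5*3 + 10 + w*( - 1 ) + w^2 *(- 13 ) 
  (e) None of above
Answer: a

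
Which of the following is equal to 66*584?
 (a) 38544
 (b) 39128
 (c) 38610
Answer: a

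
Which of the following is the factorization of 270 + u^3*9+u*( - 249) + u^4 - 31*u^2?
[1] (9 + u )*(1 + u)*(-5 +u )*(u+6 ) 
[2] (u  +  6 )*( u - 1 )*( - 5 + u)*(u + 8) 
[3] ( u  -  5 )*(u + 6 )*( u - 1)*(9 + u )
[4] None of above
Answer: 3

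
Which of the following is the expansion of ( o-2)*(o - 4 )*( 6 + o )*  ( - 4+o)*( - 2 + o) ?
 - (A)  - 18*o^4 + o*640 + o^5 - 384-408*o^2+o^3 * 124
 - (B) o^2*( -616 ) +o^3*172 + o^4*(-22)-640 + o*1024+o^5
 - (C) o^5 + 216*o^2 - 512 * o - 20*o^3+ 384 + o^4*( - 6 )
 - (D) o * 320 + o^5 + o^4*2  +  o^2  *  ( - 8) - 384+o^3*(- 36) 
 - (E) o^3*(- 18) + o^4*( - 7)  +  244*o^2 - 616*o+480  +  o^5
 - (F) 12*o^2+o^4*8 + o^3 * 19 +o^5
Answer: C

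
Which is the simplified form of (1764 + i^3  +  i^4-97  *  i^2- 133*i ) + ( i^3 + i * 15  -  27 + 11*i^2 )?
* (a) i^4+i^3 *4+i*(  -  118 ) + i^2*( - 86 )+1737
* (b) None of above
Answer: b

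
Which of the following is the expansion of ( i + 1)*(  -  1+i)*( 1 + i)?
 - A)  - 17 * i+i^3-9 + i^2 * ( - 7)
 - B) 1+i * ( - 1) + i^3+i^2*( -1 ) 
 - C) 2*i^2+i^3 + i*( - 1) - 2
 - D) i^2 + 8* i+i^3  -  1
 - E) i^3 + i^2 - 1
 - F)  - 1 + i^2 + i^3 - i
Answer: F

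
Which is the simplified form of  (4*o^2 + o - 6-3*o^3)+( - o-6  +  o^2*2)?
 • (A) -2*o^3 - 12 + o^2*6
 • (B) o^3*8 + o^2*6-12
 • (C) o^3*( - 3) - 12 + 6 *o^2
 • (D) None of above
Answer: C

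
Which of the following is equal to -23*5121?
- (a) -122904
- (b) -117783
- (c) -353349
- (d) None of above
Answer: b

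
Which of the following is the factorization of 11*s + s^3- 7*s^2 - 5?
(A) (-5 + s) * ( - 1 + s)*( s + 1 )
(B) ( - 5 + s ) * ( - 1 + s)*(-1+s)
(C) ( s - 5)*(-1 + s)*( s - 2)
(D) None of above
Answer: B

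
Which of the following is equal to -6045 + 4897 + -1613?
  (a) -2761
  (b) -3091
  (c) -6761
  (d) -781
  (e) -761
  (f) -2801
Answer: a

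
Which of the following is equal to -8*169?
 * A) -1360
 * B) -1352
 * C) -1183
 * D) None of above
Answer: B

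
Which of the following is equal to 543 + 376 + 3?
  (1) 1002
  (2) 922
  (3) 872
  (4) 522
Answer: 2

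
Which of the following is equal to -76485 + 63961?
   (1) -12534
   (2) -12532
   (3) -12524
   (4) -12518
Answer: 3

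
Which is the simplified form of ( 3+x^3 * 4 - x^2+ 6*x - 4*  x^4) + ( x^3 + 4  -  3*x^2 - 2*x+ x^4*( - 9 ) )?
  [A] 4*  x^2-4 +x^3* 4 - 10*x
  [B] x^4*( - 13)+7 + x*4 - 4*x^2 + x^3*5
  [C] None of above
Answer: B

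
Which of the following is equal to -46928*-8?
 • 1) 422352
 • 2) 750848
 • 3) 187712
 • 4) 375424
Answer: 4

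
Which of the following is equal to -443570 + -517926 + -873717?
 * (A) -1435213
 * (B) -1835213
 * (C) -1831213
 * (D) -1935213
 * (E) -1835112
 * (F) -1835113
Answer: B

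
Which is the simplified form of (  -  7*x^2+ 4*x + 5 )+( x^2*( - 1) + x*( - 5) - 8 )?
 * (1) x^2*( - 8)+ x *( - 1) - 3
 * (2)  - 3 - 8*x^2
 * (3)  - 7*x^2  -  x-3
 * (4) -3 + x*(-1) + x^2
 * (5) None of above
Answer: 1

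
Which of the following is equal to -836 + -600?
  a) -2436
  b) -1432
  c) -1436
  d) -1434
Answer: c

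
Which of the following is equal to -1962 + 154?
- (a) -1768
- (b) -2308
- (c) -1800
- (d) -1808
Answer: d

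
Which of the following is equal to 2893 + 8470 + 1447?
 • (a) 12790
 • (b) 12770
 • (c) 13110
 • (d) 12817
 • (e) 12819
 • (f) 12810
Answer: f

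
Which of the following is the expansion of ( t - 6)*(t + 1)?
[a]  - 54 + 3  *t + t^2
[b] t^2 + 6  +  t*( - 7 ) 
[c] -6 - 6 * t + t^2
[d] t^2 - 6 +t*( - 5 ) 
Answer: d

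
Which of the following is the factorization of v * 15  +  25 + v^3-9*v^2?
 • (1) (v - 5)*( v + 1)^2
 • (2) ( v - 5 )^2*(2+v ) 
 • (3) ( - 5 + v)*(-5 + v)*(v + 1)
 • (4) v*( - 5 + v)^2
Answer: 3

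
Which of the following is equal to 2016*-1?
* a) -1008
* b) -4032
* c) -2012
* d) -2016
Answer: d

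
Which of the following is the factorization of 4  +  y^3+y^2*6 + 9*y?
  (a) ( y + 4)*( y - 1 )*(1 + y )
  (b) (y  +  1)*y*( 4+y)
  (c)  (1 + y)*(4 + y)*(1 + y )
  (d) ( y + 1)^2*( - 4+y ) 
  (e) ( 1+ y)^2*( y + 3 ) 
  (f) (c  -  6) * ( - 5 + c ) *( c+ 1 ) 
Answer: c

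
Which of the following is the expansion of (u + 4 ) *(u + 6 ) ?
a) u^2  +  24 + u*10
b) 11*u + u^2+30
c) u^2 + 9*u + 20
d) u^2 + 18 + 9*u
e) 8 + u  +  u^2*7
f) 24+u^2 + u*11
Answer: a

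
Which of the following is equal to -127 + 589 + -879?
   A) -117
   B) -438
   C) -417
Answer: C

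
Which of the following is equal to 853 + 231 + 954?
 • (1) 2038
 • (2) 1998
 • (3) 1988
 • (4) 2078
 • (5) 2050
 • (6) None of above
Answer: 1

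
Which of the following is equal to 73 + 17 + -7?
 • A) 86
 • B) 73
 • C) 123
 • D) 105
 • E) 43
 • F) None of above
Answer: F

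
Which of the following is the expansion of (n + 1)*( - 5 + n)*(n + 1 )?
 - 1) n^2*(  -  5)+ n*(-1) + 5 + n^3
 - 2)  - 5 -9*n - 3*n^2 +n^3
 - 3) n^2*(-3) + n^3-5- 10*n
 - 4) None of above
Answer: 2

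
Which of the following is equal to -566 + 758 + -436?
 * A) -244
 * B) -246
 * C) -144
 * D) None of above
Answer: A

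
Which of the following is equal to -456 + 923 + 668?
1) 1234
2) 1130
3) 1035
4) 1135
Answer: 4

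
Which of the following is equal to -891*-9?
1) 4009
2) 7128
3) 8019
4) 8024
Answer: 3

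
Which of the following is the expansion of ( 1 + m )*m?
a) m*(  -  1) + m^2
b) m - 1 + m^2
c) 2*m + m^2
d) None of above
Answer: d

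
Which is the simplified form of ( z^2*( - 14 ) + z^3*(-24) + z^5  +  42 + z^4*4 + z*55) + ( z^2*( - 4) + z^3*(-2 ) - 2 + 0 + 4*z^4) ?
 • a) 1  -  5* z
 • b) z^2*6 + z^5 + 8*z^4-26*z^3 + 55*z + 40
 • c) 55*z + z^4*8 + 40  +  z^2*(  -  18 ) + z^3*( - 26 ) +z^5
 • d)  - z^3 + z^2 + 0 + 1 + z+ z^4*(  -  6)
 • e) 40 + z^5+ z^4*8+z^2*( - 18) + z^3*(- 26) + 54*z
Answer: c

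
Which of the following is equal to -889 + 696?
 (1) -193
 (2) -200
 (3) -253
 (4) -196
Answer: 1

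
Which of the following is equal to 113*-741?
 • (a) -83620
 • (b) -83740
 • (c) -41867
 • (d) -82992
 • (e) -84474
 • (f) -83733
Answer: f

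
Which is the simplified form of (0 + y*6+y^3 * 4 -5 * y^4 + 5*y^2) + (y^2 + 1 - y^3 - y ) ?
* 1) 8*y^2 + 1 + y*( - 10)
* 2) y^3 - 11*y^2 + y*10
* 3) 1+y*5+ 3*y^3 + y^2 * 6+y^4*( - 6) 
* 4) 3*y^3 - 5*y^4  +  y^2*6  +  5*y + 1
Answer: 4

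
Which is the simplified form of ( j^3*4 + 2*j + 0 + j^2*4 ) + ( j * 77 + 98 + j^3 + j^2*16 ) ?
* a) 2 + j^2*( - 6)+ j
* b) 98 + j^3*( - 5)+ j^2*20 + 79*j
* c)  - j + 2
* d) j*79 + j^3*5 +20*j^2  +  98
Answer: d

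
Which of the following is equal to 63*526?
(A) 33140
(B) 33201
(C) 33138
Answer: C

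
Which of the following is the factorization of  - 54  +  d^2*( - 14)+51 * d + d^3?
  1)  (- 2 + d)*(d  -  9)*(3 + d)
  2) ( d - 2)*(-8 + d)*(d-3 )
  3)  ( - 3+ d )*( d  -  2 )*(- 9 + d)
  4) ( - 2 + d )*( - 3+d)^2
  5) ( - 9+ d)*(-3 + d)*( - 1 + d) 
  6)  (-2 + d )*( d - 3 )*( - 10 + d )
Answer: 3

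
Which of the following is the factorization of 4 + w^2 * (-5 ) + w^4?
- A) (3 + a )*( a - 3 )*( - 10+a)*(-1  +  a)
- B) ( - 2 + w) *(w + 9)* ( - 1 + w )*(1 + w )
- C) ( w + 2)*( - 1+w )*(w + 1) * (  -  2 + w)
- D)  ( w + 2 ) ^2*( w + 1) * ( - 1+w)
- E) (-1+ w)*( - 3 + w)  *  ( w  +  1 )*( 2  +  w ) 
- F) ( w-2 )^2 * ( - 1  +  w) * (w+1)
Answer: C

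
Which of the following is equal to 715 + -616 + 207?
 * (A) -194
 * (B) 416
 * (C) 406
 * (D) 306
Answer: D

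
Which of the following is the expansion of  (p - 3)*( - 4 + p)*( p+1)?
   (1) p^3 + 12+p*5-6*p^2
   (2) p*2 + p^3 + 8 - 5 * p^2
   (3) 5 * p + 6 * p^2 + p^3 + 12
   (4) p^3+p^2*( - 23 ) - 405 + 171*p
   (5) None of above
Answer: 1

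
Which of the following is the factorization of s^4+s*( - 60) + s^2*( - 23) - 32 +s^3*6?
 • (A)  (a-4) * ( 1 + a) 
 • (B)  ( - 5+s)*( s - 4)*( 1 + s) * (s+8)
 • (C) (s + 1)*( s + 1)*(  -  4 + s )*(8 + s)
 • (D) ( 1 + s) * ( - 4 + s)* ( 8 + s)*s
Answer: C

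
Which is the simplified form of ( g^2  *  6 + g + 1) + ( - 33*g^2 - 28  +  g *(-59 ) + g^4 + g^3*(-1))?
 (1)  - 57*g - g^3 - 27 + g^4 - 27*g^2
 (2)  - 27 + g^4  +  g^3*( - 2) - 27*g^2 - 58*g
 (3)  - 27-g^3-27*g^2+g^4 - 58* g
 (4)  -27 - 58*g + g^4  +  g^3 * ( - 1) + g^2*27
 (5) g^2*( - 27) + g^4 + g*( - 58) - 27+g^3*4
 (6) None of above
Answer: 3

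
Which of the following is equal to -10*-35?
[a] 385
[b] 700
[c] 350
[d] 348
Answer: c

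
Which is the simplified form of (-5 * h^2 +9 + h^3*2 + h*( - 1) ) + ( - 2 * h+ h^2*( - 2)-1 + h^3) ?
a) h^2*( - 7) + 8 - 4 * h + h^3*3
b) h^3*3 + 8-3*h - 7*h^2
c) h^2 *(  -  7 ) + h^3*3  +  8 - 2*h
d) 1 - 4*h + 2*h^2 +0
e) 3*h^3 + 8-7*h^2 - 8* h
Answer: b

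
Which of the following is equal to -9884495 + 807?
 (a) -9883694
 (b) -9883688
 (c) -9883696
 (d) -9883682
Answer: b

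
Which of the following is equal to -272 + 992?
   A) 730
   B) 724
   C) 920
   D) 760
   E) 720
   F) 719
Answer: E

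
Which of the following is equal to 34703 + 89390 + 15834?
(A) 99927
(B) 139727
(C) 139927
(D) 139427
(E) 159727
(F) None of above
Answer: C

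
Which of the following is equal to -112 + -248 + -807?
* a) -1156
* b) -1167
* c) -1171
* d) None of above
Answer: b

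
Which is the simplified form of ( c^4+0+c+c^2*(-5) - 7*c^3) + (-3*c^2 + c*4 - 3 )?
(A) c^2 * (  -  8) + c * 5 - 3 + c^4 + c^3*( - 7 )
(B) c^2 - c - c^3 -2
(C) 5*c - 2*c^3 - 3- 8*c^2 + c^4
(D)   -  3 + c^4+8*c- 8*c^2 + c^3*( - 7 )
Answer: A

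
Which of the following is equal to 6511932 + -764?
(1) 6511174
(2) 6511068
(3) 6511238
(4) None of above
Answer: 4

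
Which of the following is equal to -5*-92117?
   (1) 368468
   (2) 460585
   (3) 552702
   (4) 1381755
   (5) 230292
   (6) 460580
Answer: 2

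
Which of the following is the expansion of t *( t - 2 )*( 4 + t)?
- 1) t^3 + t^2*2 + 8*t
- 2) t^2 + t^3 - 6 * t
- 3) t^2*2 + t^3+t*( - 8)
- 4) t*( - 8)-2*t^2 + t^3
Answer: 3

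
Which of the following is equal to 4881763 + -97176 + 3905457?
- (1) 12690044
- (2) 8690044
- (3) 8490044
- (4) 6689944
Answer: 2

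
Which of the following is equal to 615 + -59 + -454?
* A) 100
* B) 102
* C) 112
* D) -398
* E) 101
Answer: B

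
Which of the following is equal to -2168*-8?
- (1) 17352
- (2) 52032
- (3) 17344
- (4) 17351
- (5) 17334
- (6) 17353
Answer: 3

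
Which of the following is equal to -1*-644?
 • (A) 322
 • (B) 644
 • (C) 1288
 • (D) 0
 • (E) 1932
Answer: B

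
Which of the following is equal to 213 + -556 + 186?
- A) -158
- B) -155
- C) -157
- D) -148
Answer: C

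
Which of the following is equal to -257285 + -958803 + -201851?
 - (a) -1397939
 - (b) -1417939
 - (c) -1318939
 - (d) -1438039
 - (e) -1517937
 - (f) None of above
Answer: b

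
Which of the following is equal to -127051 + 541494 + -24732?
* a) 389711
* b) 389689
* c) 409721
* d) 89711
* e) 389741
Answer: a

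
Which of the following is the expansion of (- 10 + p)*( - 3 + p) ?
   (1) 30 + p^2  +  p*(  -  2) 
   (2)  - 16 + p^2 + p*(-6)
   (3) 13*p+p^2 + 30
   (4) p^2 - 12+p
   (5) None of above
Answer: 5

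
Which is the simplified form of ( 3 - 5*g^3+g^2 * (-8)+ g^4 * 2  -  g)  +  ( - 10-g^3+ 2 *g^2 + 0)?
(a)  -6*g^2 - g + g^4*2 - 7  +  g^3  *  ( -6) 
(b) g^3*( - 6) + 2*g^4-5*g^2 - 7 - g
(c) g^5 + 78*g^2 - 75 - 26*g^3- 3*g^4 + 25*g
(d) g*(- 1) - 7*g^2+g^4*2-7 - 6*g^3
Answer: a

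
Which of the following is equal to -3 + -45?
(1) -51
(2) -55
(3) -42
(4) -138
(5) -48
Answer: 5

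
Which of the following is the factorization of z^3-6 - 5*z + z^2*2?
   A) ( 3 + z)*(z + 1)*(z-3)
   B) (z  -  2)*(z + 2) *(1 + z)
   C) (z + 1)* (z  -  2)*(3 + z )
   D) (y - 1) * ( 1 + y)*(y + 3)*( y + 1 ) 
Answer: C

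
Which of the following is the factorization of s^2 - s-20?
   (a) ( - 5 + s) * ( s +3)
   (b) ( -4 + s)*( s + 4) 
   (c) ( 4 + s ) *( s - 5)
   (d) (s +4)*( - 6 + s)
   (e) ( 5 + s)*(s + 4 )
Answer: c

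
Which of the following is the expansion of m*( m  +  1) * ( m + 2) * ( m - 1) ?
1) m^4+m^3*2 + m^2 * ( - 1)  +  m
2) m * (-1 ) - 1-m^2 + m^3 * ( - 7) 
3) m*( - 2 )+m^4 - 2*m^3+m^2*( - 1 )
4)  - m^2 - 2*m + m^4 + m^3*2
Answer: 4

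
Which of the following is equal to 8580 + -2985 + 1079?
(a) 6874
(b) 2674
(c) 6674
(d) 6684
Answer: c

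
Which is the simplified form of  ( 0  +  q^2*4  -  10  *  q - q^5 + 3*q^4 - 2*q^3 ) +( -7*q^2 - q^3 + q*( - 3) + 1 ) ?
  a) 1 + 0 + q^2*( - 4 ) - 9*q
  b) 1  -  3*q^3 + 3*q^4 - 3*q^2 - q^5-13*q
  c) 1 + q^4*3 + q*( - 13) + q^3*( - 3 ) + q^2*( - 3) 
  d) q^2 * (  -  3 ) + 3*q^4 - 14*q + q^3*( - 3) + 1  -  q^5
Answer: b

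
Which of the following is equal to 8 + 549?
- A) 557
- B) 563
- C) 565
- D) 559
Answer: A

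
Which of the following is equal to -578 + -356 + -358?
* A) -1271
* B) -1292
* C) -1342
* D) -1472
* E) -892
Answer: B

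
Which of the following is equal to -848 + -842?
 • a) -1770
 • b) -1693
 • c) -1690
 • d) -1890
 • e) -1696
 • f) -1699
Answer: c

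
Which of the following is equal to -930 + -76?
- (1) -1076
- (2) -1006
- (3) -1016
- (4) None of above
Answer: 2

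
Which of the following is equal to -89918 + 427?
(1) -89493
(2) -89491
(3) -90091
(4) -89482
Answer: 2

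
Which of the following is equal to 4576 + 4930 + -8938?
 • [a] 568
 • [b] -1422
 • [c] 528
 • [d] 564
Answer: a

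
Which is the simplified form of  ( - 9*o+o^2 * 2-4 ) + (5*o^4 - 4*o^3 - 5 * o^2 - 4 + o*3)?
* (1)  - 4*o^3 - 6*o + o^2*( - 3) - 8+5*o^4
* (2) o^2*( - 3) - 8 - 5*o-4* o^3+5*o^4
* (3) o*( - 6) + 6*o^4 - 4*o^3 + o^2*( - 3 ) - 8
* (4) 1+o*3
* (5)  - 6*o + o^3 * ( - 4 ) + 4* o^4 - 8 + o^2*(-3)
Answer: 1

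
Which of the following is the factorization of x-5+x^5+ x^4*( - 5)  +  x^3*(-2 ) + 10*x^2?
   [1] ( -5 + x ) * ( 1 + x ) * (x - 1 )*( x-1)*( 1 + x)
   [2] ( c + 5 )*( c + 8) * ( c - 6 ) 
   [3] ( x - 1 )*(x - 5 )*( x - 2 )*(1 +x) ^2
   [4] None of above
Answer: 1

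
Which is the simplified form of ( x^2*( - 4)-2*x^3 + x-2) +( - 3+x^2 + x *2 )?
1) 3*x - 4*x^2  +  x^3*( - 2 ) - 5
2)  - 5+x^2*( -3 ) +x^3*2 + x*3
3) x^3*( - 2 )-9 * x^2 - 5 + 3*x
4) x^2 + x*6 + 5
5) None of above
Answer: 5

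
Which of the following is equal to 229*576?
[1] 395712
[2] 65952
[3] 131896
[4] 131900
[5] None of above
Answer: 5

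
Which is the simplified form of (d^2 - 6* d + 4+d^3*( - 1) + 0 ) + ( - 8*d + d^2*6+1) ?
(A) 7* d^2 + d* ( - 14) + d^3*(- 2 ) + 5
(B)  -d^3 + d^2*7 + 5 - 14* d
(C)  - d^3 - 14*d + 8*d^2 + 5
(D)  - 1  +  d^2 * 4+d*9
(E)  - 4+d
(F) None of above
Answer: B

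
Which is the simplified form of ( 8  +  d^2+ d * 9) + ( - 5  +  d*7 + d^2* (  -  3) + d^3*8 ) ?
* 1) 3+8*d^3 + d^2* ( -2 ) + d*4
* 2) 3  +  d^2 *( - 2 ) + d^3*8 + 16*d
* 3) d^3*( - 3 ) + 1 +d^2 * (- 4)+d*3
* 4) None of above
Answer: 2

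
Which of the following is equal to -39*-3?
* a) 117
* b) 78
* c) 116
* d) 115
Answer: a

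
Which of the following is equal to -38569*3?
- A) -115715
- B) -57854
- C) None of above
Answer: C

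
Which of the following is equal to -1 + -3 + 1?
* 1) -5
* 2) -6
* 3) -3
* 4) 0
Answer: 3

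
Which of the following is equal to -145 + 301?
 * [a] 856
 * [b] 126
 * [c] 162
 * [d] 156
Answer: d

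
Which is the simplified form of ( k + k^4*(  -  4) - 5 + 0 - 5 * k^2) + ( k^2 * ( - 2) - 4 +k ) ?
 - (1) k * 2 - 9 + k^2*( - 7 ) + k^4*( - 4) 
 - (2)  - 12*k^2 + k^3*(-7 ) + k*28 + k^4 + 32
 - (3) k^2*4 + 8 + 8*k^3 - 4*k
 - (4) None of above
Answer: 1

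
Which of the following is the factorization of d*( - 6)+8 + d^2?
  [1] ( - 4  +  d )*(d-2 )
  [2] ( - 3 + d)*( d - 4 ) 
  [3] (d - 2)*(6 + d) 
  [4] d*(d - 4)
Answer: 1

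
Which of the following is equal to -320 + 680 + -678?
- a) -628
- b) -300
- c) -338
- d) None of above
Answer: d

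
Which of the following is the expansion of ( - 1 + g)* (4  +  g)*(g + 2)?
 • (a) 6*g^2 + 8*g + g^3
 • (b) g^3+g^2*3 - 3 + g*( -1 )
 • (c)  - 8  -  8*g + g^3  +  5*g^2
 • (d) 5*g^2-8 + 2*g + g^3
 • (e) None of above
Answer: d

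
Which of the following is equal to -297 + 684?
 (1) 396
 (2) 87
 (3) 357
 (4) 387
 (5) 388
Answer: 4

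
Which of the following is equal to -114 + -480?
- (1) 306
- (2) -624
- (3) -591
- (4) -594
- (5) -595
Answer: 4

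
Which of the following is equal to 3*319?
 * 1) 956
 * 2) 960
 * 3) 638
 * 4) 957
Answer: 4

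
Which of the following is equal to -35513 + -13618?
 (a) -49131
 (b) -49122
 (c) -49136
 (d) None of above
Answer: a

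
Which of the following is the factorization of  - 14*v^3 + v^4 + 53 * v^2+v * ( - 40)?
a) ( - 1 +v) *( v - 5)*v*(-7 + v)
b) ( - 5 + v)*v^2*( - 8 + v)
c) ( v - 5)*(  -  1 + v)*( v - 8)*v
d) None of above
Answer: c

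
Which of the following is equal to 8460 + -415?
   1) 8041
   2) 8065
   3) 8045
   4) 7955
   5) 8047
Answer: 3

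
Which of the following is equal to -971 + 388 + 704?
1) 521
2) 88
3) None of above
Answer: 3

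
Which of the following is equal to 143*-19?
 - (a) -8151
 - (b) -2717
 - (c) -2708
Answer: b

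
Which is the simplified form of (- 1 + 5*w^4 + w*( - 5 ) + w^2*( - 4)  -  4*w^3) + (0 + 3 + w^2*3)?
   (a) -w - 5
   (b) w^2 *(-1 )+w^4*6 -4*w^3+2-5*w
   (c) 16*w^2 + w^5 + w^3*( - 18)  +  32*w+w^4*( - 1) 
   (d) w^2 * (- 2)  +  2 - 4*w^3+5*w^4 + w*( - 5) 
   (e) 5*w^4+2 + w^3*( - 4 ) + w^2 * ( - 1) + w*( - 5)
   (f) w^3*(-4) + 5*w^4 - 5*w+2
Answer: e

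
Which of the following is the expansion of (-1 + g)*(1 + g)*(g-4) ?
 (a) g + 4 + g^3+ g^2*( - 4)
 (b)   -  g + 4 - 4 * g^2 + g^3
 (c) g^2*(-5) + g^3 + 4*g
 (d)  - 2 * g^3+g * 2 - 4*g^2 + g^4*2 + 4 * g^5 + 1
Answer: b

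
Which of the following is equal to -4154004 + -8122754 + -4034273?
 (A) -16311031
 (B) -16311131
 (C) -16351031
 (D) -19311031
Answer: A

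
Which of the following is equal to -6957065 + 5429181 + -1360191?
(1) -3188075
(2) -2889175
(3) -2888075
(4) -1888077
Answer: 3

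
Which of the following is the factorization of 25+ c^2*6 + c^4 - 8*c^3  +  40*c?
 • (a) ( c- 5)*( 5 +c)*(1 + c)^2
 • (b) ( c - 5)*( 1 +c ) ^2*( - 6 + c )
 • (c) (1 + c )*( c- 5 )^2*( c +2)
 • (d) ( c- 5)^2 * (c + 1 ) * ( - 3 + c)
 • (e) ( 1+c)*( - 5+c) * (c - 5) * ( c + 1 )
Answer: e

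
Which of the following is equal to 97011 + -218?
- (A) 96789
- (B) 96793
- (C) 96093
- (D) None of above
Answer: B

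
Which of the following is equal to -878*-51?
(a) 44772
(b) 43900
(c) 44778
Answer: c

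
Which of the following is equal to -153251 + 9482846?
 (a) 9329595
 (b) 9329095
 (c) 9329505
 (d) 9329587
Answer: a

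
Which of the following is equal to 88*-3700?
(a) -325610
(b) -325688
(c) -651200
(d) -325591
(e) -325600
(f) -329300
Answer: e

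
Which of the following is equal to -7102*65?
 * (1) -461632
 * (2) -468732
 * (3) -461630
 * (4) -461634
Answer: 3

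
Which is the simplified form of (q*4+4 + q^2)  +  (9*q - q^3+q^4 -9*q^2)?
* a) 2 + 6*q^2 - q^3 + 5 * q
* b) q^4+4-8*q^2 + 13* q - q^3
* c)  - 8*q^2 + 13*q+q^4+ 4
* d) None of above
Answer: b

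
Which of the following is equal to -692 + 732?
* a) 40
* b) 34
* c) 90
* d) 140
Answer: a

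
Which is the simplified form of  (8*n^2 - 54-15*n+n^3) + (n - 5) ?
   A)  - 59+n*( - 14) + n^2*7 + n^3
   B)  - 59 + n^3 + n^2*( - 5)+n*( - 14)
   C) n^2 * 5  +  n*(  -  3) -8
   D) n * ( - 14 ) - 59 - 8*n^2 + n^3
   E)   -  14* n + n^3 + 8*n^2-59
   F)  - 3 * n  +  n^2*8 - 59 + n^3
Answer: E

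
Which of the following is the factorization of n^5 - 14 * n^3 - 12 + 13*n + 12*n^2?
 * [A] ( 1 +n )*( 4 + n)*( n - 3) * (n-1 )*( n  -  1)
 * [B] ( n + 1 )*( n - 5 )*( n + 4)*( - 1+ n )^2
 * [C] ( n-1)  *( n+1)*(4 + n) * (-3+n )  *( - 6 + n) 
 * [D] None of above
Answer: A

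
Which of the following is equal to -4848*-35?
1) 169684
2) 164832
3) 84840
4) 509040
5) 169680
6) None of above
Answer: 5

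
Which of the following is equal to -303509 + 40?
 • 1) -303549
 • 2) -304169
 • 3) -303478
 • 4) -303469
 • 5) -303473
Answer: 4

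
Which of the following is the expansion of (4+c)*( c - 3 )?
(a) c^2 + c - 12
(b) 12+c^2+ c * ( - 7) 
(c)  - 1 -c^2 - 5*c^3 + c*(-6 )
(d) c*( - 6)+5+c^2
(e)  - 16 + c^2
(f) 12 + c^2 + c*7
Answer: a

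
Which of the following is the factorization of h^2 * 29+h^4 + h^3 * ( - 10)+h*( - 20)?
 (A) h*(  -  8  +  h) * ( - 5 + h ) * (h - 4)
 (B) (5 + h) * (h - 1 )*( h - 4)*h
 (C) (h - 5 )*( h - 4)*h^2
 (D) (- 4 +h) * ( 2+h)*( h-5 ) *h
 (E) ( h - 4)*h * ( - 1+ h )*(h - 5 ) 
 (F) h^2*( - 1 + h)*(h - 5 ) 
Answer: E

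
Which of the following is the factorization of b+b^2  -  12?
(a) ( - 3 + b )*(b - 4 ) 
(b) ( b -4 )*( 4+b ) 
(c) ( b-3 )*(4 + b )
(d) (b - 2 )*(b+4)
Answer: c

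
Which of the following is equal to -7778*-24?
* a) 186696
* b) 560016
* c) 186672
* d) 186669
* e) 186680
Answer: c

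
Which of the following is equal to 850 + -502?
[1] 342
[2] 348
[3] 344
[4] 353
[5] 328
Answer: 2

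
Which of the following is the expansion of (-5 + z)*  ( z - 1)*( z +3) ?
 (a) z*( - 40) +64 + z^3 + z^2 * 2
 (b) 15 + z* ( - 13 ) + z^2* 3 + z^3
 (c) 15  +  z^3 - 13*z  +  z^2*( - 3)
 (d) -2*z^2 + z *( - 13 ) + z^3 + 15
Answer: c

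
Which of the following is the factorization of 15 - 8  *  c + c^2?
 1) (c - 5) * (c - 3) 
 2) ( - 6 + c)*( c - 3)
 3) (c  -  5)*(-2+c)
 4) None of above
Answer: 1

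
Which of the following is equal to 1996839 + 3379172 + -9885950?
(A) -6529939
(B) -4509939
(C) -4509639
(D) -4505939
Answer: B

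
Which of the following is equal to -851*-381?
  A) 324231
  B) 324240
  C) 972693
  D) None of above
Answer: A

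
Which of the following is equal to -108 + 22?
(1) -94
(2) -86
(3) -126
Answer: 2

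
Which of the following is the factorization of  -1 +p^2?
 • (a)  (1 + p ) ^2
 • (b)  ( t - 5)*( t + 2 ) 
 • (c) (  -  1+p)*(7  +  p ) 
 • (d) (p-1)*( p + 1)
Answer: d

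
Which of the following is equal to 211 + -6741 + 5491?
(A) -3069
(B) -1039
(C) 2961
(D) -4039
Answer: B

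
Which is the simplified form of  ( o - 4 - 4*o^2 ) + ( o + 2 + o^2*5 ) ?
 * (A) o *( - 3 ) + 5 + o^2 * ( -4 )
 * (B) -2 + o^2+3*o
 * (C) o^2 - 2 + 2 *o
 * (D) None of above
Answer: C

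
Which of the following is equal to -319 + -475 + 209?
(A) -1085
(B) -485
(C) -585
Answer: C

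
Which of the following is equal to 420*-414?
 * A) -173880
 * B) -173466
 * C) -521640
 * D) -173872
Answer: A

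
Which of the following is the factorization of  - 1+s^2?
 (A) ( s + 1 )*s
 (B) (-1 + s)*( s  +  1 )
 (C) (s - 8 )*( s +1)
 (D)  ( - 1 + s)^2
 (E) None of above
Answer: B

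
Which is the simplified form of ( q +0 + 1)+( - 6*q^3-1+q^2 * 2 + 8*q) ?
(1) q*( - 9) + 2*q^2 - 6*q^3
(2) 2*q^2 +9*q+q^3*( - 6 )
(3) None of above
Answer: 2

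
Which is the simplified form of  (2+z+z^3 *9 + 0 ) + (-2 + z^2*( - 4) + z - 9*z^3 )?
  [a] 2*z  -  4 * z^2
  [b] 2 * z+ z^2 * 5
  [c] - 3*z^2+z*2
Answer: a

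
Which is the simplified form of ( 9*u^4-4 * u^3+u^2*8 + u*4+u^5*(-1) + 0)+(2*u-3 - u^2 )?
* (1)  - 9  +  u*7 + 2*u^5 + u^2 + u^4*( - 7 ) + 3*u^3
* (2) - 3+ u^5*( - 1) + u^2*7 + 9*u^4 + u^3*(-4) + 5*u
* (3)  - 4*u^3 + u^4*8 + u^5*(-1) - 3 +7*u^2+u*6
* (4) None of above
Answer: 4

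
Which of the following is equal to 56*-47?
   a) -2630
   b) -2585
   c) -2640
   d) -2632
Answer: d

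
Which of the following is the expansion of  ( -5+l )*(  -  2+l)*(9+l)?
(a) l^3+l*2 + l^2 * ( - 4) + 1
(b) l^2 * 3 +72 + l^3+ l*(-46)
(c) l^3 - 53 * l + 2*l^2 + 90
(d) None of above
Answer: c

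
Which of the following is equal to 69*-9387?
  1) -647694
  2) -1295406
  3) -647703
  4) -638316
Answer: 3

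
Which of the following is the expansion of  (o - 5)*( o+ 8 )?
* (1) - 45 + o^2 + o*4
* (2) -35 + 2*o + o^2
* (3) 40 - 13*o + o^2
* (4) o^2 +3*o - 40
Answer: 4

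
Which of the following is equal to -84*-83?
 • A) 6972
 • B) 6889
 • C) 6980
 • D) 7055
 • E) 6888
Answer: A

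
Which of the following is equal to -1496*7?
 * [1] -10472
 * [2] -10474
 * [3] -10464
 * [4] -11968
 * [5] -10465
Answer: 1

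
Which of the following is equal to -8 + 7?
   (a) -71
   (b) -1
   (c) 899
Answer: b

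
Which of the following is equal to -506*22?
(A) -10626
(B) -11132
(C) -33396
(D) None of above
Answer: B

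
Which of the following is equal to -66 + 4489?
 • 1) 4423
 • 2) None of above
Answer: 1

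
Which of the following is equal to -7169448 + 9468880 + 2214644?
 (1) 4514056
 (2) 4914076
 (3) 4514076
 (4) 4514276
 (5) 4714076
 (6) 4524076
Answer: 3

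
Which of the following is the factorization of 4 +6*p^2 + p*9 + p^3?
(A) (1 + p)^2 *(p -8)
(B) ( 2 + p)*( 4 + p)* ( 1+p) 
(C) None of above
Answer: C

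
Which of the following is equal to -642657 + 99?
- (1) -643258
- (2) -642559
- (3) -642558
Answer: 3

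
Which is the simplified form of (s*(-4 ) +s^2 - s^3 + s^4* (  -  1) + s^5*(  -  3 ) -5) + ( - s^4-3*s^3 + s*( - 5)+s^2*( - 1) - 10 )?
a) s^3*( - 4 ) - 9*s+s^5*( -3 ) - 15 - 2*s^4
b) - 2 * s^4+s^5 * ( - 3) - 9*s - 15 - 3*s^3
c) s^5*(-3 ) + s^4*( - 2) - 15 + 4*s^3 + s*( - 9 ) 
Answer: a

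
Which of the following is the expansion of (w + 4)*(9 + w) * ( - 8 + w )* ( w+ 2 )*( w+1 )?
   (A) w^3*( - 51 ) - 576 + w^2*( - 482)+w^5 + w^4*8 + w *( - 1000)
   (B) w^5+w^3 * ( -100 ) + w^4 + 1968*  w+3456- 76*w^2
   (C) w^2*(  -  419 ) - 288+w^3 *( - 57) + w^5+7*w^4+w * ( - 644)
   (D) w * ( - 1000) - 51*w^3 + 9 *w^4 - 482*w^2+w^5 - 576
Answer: A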